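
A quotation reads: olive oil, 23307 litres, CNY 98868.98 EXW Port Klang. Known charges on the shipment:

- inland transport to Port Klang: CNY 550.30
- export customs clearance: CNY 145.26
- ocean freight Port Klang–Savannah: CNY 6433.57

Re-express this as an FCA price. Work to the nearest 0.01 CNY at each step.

FCA price: CNY 99564.54

Not relevant to the conversion: freight — on the buyer under both terms; not part of either seller's price.
From EXW to FCA, the seller additionally bears: inland to port, export clearance.
FCA price = 98868.98 + 550.30 + 145.26 = 99564.54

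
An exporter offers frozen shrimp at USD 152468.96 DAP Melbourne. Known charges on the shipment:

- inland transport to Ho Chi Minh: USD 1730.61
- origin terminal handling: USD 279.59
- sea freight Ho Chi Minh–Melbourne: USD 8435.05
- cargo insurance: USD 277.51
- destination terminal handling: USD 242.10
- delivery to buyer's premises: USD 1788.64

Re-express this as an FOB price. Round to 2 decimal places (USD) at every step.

FOB price: USD 141725.66

Not relevant to the conversion: inland to port, origin terminal — on the seller under both DAP and FOB; already in the DAP price and stays in the FOB price.
From DAP to FOB, the seller no longer bears: freight, insurance, destination terminal, delivery.
FOB price = 152468.96 − 8435.05 − 277.51 − 242.10 − 1788.64 = 141725.66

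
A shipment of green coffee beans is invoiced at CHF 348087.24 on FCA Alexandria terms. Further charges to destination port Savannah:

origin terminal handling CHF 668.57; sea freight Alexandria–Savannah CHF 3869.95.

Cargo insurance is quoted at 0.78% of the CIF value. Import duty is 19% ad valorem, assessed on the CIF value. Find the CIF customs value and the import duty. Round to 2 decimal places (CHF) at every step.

Let C be the CIF value. C = FCA price + pre-shipment costs + freight + 0.78% × C
C − 0.78% × C = 348087.24 + 668.57 + 3869.95
0.9922 × C = 352625.76
C = 352625.76 / 0.9922 = 355397.86
Insurance premium = 0.78% × 355397.86 = 2772.10
Import duty = 355397.86 × 19% = 67525.59

CIF value: CHF 355397.86; import duty: CHF 67525.59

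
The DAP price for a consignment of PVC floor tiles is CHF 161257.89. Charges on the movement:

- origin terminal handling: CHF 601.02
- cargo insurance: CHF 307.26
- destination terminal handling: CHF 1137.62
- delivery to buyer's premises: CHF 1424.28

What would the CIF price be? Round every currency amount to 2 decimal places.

CIF price: CHF 158695.99

Not relevant to the conversion: origin terminal, insurance — on the seller under both DAP and CIF; already in the DAP price and stays in the CIF price.
From DAP to CIF, the seller no longer bears: destination terminal, delivery.
CIF price = 161257.89 − 1137.62 − 1424.28 = 158695.99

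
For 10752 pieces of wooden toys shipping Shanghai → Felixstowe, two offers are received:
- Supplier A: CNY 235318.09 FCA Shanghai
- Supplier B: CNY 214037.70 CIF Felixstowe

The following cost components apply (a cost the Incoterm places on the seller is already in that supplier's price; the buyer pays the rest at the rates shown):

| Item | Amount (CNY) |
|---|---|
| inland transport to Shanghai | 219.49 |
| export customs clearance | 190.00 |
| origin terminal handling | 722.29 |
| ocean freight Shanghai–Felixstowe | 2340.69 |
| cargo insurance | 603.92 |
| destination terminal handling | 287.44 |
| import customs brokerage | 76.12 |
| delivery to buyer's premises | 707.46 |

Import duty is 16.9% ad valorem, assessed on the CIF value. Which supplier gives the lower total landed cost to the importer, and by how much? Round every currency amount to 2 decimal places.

Supplier B is cheaper by CNY 29163.38

Supplier A (FCA):
CIF value = FCA price + origin terminal + freight + insurance = 235318.09 + 722.29 + 2340.69 + 603.92 = 238984.99
Import duty = 238984.99 × 16.9% = 40388.46
Buyer bears (A): 722.29 + 2340.69 + 603.92 + 287.44 + 76.12 + 707.46 = 4737.92
Landed cost (A) = invoice 235318.09 + 4737.92 + duty 40388.46 = 280444.47
Supplier B (CIF):
The CIF price already equals the CIF value: 214037.70
Import duty = 214037.70 × 16.9% = 36172.37
Buyer bears (B): 287.44 + 76.12 + 707.46 = 1071.02
Landed cost (B) = invoice 214037.70 + 1071.02 + duty 36172.37 = 251281.09
Difference = |280444.47 − 251281.09| = 29163.38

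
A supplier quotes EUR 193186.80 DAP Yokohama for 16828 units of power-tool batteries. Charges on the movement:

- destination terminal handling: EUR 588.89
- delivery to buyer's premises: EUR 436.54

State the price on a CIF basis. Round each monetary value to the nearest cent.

From DAP to CIF, the seller no longer bears: destination terminal, delivery.
CIF price = 193186.80 − 588.89 − 436.54 = 192161.37

CIF price: EUR 192161.37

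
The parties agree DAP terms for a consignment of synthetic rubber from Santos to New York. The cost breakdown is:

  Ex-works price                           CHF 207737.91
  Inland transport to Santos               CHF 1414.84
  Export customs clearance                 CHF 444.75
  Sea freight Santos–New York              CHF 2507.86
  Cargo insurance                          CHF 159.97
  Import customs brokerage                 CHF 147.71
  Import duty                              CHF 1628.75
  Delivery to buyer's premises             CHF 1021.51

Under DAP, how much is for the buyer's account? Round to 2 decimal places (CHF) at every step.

DAP: the seller bears all costs to the named destination except import duty and clearance.
Seller's account: goods 207737.91 + inland to port 1414.84 + export clearance 444.75 + freight 2507.86 + insurance 159.97 + delivery 1021.51 = 213286.84
Buyer's account: brokerage 147.71 + duty 1628.75 = 1776.46

Buyer's account: CHF 1776.46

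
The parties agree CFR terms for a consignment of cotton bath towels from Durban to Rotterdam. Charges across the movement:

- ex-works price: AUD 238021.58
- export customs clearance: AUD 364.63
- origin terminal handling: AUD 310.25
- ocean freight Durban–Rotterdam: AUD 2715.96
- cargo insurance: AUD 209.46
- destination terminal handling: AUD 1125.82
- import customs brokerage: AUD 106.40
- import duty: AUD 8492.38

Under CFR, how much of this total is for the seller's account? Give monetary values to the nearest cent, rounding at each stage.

CFR: the seller pays costs through ocean freight to the destination port, but not insurance.
Seller's account: goods 238021.58 + export clearance 364.63 + origin terminal 310.25 + freight 2715.96 = 241412.42
Buyer's account: insurance 209.46 + destination terminal 1125.82 + brokerage 106.40 + duty 8492.38 = 9934.06

Seller's account: AUD 241412.42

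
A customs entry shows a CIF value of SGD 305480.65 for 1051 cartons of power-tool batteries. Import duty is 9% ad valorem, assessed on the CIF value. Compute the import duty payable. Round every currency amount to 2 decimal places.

Import duty = 305480.65 × 9% = 27493.26

Import duty: SGD 27493.26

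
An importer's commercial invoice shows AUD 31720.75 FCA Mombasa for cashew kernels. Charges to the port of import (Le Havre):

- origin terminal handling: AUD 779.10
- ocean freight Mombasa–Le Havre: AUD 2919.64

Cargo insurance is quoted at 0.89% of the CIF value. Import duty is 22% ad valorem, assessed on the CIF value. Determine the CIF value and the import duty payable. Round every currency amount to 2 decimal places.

Let C be the CIF value. C = FCA price + pre-shipment costs + freight + 0.89% × C
C − 0.89% × C = 31720.75 + 779.10 + 2919.64
0.9911 × C = 35419.49
C = 35419.49 / 0.9911 = 35737.55
Insurance premium = 0.89% × 35737.55 = 318.06
Import duty = 35737.55 × 22% = 7862.26

CIF value: AUD 35737.55; import duty: AUD 7862.26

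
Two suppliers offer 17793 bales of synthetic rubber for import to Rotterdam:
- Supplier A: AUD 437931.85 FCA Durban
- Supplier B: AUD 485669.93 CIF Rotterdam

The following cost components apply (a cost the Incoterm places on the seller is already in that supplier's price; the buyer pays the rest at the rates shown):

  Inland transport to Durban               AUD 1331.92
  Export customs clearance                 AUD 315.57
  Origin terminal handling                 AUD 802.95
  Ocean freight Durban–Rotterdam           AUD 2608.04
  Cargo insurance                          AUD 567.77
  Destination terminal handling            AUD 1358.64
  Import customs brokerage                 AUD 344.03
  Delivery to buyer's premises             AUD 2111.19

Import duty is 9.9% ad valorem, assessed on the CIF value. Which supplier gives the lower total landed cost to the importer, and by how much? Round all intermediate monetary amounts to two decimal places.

Supplier A is cheaper by AUD 48091.49

Supplier A (FCA):
CIF value = FCA price + origin terminal + freight + insurance = 437931.85 + 802.95 + 2608.04 + 567.77 = 441910.61
Import duty = 441910.61 × 9.9% = 43749.15
Buyer bears (A): 802.95 + 2608.04 + 567.77 + 1358.64 + 344.03 + 2111.19 = 7792.62
Landed cost (A) = invoice 437931.85 + 7792.62 + duty 43749.15 = 489473.62
Supplier B (CIF):
The CIF price already equals the CIF value: 485669.93
Import duty = 485669.93 × 9.9% = 48081.32
Buyer bears (B): 1358.64 + 344.03 + 2111.19 = 3813.86
Landed cost (B) = invoice 485669.93 + 3813.86 + duty 48081.32 = 537565.11
Difference = |489473.62 − 537565.11| = 48091.49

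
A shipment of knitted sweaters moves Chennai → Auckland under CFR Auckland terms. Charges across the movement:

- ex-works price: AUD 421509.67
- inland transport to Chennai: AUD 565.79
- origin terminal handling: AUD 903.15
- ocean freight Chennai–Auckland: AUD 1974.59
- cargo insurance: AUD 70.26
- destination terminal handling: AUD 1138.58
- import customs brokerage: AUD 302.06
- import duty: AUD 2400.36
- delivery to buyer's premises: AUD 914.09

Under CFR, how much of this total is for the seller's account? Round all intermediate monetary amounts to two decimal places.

CFR: the seller pays costs through ocean freight to the destination port, but not insurance.
Seller's account: goods 421509.67 + inland to port 565.79 + origin terminal 903.15 + freight 1974.59 = 424953.20
Buyer's account: insurance 70.26 + destination terminal 1138.58 + brokerage 302.06 + duty 2400.36 + delivery 914.09 = 4825.35

Seller's account: AUD 424953.20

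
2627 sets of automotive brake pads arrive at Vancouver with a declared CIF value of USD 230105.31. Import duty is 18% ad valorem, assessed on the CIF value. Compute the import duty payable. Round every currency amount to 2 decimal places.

Import duty = 230105.31 × 18% = 41418.96

Import duty: USD 41418.96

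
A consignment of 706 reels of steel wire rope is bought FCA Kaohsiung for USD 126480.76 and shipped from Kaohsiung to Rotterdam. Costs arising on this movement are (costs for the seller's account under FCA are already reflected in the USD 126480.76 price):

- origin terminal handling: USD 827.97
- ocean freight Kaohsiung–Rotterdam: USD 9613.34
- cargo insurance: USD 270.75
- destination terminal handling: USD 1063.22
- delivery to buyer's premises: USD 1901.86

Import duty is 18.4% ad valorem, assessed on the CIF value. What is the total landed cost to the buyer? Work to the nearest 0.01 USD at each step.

Total landed cost: USD 165401.38

FCA: the seller delivers export-cleared goods to the carrier; the buyer bears costs from that point.
CIF value = FCA price + origin terminal + freight + insurance = 126480.76 + 827.97 + 9613.34 + 270.75 = 137192.82
Import duty = 137192.82 × 18.4% = 25243.48
Buyer bears: origin terminal 827.97 + freight 9613.34 + insurance 270.75 + destination terminal 1063.22 + delivery 1901.86 + duty 25243.48 = 38920.62
Landed cost = invoice 126480.76 + 38920.62 = 165401.38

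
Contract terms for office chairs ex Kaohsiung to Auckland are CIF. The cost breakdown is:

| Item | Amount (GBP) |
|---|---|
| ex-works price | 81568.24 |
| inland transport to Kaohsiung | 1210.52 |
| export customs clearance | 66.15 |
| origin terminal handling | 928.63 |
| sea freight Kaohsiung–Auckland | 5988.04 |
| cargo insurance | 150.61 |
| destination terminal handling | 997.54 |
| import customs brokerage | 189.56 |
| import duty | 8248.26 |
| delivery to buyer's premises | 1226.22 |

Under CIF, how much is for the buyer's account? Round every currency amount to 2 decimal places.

Buyer's account: GBP 10661.58

CIF: the seller pays costs through ocean freight and marine insurance to the destination port.
Seller's account: goods 81568.24 + inland to port 1210.52 + export clearance 66.15 + origin terminal 928.63 + freight 5988.04 + insurance 150.61 = 89912.19
Buyer's account: destination terminal 997.54 + brokerage 189.56 + duty 8248.26 + delivery 1226.22 = 10661.58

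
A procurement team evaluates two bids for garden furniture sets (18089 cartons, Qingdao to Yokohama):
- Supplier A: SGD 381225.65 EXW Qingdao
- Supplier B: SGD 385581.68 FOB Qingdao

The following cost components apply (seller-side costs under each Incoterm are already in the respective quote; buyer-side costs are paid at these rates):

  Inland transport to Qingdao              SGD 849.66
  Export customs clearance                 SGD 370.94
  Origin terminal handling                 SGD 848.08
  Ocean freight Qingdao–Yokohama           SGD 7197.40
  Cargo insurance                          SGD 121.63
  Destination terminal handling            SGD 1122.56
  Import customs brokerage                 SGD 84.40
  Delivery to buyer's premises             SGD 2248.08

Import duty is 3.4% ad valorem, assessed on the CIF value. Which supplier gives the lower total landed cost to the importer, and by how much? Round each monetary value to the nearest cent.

Supplier A (EXW):
CIF value = EXW price + inland to port + export clearance + origin terminal + freight + insurance = 381225.65 + 849.66 + 370.94 + 848.08 + 7197.40 + 121.63 = 390613.36
Import duty = 390613.36 × 3.4% = 13280.85
Buyer bears (A): 849.66 + 370.94 + 848.08 + 7197.40 + 121.63 + 1122.56 + 84.40 + 2248.08 = 12842.75
Landed cost (A) = invoice 381225.65 + 12842.75 + duty 13280.85 = 407349.25
Supplier B (FOB):
CIF value = FOB price + freight + insurance = 385581.68 + 7197.40 + 121.63 = 392900.71
Import duty = 392900.71 × 3.4% = 13358.62
Buyer bears (B): 7197.40 + 121.63 + 1122.56 + 84.40 + 2248.08 = 10774.07
Landed cost (B) = invoice 385581.68 + 10774.07 + duty 13358.62 = 409714.37
Difference = |407349.25 − 409714.37| = 2365.12

Supplier A is cheaper by SGD 2365.12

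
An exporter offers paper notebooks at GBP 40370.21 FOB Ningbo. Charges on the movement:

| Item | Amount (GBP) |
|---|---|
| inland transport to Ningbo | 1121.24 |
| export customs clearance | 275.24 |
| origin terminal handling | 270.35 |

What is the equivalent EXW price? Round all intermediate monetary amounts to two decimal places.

From FOB to EXW, the seller no longer bears: inland to port, export clearance, origin terminal.
EXW price = 40370.21 − 1121.24 − 275.24 − 270.35 = 38703.38

EXW price: GBP 38703.38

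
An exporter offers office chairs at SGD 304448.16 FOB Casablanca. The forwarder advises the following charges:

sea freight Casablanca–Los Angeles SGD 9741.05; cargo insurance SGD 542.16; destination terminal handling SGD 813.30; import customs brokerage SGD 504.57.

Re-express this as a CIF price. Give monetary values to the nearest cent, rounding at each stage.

Not relevant to the conversion: brokerage, destination terminal — on the buyer under both terms; not part of either seller's price.
From FOB to CIF, the seller additionally bears: freight, insurance.
CIF price = 304448.16 + 9741.05 + 542.16 = 314731.37

CIF price: SGD 314731.37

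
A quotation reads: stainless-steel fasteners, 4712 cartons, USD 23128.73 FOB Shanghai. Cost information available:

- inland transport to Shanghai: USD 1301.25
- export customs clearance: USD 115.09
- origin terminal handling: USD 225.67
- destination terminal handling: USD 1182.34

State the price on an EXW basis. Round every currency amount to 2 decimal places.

Not relevant to the conversion: destination terminal — on the buyer under both terms; not part of either seller's price.
From FOB to EXW, the seller no longer bears: inland to port, export clearance, origin terminal.
EXW price = 23128.73 − 1301.25 − 115.09 − 225.67 = 21486.72

EXW price: USD 21486.72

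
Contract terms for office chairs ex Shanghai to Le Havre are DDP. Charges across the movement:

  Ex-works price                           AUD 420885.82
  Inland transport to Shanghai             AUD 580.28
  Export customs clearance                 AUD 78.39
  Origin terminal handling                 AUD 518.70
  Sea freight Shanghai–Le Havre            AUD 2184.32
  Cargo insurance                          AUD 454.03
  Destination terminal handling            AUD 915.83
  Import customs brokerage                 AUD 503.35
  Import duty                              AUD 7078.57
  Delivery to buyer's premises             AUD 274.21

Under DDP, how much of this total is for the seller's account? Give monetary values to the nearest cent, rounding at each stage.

Seller's account: AUD 433473.50

DDP: the seller bears all costs including import duty.
Seller's account: goods 420885.82 + inland to port 580.28 + export clearance 78.39 + origin terminal 518.70 + freight 2184.32 + insurance 454.03 + destination terminal 915.83 + brokerage 503.35 + duty 7078.57 + delivery 274.21 = 433473.50
Buyer's account: 0.00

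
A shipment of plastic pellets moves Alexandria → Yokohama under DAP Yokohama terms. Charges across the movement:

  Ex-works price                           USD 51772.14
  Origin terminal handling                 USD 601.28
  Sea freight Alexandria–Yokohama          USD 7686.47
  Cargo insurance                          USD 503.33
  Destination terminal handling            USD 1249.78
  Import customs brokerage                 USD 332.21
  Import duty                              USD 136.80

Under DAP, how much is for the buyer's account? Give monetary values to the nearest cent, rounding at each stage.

Buyer's account: USD 469.01

DAP: the seller bears all costs to the named destination except import duty and clearance.
Seller's account: goods 51772.14 + origin terminal 601.28 + freight 7686.47 + insurance 503.33 + destination terminal 1249.78 = 61813.00
Buyer's account: brokerage 332.21 + duty 136.80 = 469.01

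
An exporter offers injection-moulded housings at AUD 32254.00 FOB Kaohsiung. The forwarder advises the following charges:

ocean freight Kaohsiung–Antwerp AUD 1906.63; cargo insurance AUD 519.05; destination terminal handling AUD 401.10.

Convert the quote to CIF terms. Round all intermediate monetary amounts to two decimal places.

CIF price: AUD 34679.68

Not relevant to the conversion: destination terminal — on the buyer under both terms; not part of either seller's price.
From FOB to CIF, the seller additionally bears: freight, insurance.
CIF price = 32254.00 + 1906.63 + 519.05 = 34679.68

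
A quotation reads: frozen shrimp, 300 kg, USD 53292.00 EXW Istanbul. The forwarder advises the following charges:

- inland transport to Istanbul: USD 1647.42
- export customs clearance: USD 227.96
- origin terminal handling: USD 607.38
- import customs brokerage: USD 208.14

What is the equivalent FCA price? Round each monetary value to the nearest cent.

FCA price: USD 55167.38

Not relevant to the conversion: brokerage, origin terminal — on the buyer under both terms; not part of either seller's price.
From EXW to FCA, the seller additionally bears: inland to port, export clearance.
FCA price = 53292.00 + 1647.42 + 227.96 = 55167.38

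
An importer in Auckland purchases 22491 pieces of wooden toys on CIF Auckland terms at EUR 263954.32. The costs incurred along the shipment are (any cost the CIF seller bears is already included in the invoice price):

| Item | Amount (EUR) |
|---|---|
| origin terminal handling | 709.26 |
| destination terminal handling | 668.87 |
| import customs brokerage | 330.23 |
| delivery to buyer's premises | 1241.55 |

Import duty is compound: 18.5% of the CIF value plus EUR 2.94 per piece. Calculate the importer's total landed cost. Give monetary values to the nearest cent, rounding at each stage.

Total landed cost: EUR 381150.06

CIF: the seller pays costs through ocean freight and marine insurance to the destination port.
Already in the invoice (seller's account under CIF): origin terminal — exclude.
The CIF price already equals the CIF value: 263954.32
Ad valorem component: 263954.32 × 18.5% = 48831.55
Specific component: 22491 × 2.94 = 66123.54
Import duty = 48831.55 + 66123.54 = 114955.09
Buyer bears: destination terminal 668.87 + brokerage 330.23 + delivery 1241.55 + duty 114955.09 = 117195.74
Landed cost = invoice 263954.32 + 117195.74 = 381150.06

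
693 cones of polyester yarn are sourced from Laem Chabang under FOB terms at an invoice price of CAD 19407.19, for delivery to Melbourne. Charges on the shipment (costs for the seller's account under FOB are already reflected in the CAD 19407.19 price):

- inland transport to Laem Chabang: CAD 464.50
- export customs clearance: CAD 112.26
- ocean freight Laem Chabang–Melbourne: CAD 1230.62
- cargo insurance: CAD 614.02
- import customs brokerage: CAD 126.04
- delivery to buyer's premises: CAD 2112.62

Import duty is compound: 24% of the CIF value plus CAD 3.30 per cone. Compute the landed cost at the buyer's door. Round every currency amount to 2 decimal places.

FOB: the seller bears costs until goods are on board at the origin port; the buyer bears freight, insurance and all costs thereafter.
Already in the invoice (seller's account under FOB): inland to port, export clearance — exclude.
CIF value = FOB price + freight + insurance = 19407.19 + 1230.62 + 614.02 = 21251.83
Ad valorem component: 21251.83 × 24% = 5100.44
Specific component: 693 × 3.30 = 2286.90
Import duty = 5100.44 + 2286.90 = 7387.34
Buyer bears: freight 1230.62 + insurance 614.02 + brokerage 126.04 + delivery 2112.62 + duty 7387.34 = 11470.64
Landed cost = invoice 19407.19 + 11470.64 = 30877.83

Total landed cost: CAD 30877.83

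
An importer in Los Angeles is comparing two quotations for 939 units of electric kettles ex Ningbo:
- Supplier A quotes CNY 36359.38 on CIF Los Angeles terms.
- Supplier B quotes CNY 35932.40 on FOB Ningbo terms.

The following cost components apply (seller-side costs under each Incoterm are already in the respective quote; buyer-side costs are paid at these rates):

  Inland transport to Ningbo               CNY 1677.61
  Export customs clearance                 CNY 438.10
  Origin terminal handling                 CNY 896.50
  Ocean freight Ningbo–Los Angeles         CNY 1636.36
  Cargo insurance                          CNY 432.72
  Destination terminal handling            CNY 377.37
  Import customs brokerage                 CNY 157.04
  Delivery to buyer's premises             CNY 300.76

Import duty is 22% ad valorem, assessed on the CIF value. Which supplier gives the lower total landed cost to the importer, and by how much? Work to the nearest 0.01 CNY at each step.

Supplier A is cheaper by CNY 2003.37

Supplier A (CIF):
The CIF price already equals the CIF value: 36359.38
Import duty = 36359.38 × 22% = 7999.06
Buyer bears (A): 377.37 + 157.04 + 300.76 = 835.17
Landed cost (A) = invoice 36359.38 + 835.17 + duty 7999.06 = 45193.61
Supplier B (FOB):
CIF value = FOB price + freight + insurance = 35932.40 + 1636.36 + 432.72 = 38001.48
Import duty = 38001.48 × 22% = 8360.33
Buyer bears (B): 1636.36 + 432.72 + 377.37 + 157.04 + 300.76 = 2904.25
Landed cost (B) = invoice 35932.40 + 2904.25 + duty 8360.33 = 47196.98
Difference = |45193.61 − 47196.98| = 2003.37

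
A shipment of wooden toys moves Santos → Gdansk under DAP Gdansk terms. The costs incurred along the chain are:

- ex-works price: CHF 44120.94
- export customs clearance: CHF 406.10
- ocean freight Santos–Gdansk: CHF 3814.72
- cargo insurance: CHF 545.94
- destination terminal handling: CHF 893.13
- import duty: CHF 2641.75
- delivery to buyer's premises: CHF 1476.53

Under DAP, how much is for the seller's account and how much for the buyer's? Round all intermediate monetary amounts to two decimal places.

DAP: the seller bears all costs to the named destination except import duty and clearance.
Seller's account: goods 44120.94 + export clearance 406.10 + freight 3814.72 + insurance 545.94 + destination terminal 893.13 + delivery 1476.53 = 51257.36
Buyer's account: duty 2641.75 = 2641.75

Seller: CHF 51257.36; buyer: CHF 2641.75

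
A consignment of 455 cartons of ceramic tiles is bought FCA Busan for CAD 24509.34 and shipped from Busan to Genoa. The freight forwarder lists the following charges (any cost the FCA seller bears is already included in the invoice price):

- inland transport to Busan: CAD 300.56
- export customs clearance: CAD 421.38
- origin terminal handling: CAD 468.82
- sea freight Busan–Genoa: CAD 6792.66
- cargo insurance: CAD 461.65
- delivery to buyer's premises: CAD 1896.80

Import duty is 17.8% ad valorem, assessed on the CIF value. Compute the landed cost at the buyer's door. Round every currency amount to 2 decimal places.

Total landed cost: CAD 39866.65

FCA: the seller delivers export-cleared goods to the carrier; the buyer bears costs from that point.
Already in the invoice (seller's account under FCA): inland to port, export clearance — exclude.
CIF value = FCA price + origin terminal + freight + insurance = 24509.34 + 468.82 + 6792.66 + 461.65 = 32232.47
Import duty = 32232.47 × 17.8% = 5737.38
Buyer bears: origin terminal 468.82 + freight 6792.66 + insurance 461.65 + delivery 1896.80 + duty 5737.38 = 15357.31
Landed cost = invoice 24509.34 + 15357.31 = 39866.65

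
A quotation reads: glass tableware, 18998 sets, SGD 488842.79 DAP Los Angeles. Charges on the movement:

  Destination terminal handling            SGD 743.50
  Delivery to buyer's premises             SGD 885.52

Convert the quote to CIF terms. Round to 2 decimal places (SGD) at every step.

CIF price: SGD 487213.77

From DAP to CIF, the seller no longer bears: destination terminal, delivery.
CIF price = 488842.79 − 743.50 − 885.52 = 487213.77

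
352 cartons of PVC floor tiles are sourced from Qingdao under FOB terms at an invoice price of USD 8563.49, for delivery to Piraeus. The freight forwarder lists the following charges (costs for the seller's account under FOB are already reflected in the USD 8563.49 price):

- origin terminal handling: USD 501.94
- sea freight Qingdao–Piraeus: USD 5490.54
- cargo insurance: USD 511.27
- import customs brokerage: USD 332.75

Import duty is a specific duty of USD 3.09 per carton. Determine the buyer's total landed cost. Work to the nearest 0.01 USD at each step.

Total landed cost: USD 15985.73

FOB: the seller bears costs until goods are on board at the origin port; the buyer bears freight, insurance and all costs thereafter.
Already in the invoice (seller's account under FOB): origin terminal — exclude.
CIF value = FOB price + freight + insurance = 8563.49 + 5490.54 + 511.27 = 14565.30
Import duty = 352 × 3.09 = 1087.68
Buyer bears: freight 5490.54 + insurance 511.27 + brokerage 332.75 + duty 1087.68 = 7422.24
Landed cost = invoice 8563.49 + 7422.24 = 15985.73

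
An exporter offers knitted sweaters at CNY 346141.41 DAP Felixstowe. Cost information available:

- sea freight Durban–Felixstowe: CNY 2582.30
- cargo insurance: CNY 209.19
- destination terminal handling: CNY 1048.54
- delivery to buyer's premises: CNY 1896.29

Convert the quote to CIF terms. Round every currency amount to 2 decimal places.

CIF price: CNY 343196.58

Not relevant to the conversion: freight, insurance — on the seller under both DAP and CIF; already in the DAP price and stays in the CIF price.
From DAP to CIF, the seller no longer bears: destination terminal, delivery.
CIF price = 346141.41 − 1048.54 − 1896.29 = 343196.58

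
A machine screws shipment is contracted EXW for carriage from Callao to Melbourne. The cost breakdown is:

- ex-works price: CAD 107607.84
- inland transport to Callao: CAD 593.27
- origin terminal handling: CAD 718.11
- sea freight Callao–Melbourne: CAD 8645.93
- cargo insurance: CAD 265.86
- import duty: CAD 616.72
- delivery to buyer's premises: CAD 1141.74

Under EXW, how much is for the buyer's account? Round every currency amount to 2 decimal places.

EXW: the seller makes goods available at their premises; the buyer bears all onward costs.
Seller's account: goods 107607.84 = 107607.84
Buyer's account: inland to port 593.27 + origin terminal 718.11 + freight 8645.93 + insurance 265.86 + duty 616.72 + delivery 1141.74 = 11981.63

Buyer's account: CAD 11981.63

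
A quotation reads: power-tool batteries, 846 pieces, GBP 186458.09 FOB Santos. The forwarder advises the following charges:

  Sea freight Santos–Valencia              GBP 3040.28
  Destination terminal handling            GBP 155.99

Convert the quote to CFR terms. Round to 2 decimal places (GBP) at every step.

Not relevant to the conversion: destination terminal — on the buyer under both terms; not part of either seller's price.
From FOB to CFR, the seller additionally bears: freight.
CFR price = 186458.09 + 3040.28 = 189498.37

CFR price: GBP 189498.37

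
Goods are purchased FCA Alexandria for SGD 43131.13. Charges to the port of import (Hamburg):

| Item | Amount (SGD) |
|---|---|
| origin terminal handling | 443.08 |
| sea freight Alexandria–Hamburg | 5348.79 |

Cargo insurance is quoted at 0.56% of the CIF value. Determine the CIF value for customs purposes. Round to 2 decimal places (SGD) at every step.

CIF value: SGD 49198.51

Let C be the CIF value. C = FCA price + pre-shipment costs + freight + 0.56% × C
C − 0.56% × C = 43131.13 + 443.08 + 5348.79
0.9944 × C = 48923.00
C = 48923.00 / 0.9944 = 49198.51
Insurance premium = 0.56% × 49198.51 = 275.51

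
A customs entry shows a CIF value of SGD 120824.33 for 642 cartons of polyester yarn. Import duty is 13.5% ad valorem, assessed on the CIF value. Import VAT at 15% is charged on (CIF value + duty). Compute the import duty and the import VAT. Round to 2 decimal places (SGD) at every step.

Import duty = 120824.33 × 13.5% = 16311.28
VAT base = CIF + duty = 120824.33 + 16311.28 = 137135.61
Import VAT = 137135.61 × 15% = 20570.34

Import duty: SGD 16311.28; import VAT: SGD 20570.34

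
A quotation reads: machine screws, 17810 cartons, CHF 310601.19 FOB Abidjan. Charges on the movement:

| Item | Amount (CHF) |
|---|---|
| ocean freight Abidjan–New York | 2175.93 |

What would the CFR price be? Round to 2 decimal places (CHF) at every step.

CFR price: CHF 312777.12

From FOB to CFR, the seller additionally bears: freight.
CFR price = 310601.19 + 2175.93 = 312777.12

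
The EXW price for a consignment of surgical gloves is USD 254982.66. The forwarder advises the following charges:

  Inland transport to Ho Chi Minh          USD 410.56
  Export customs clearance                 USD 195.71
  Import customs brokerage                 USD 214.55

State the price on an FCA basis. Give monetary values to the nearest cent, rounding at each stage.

FCA price: USD 255588.93

Not relevant to the conversion: brokerage — on the buyer under both terms; not part of either seller's price.
From EXW to FCA, the seller additionally bears: inland to port, export clearance.
FCA price = 254982.66 + 410.56 + 195.71 = 255588.93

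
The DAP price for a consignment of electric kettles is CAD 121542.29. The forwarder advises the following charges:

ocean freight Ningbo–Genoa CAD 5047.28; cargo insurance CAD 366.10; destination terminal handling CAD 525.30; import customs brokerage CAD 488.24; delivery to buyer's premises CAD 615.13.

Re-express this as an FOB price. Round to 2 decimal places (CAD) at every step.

FOB price: CAD 114988.48

Not relevant to the conversion: brokerage — on the buyer under both terms; not part of either seller's price.
From DAP to FOB, the seller no longer bears: freight, insurance, destination terminal, delivery.
FOB price = 121542.29 − 5047.28 − 366.10 − 525.30 − 615.13 = 114988.48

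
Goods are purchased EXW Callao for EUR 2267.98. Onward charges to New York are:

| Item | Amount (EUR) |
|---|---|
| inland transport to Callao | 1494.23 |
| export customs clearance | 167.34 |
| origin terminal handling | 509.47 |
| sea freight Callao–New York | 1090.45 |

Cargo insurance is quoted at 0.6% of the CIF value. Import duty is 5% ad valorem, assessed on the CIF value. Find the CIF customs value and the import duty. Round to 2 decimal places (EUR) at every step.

Let C be the CIF value. C = EXW price + pre-shipment costs + freight + 0.6% × C
C − 0.6% × C = 2267.98 + 1494.23 + 167.34 + 509.47 + 1090.45
0.994 × C = 5529.47
C = 5529.47 / 0.994 = 5562.85
Insurance premium = 0.6% × 5562.85 = 33.38
Import duty = 5562.85 × 5% = 278.14

CIF value: EUR 5562.85; import duty: EUR 278.14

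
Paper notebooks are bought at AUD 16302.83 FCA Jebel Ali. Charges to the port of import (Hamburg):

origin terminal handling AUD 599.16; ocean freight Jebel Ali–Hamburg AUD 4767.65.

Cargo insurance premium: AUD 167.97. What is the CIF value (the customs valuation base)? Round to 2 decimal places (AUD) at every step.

CIF = FCA price + pre-shipment costs + freight + insurance
CIF = 16302.83 + 599.16 + 4767.65 + 167.97 = 21837.61

CIF value: AUD 21837.61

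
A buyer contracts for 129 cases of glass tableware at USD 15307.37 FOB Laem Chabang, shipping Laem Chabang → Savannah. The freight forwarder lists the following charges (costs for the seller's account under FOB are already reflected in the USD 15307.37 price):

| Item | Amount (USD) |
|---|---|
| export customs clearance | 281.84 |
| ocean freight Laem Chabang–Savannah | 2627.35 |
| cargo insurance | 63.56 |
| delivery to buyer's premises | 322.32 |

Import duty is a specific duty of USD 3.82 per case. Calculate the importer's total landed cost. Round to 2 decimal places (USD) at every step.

FOB: the seller bears costs until goods are on board at the origin port; the buyer bears freight, insurance and all costs thereafter.
Already in the invoice (seller's account under FOB): export clearance — exclude.
CIF value = FOB price + freight + insurance = 15307.37 + 2627.35 + 63.56 = 17998.28
Import duty = 129 × 3.82 = 492.78
Buyer bears: freight 2627.35 + insurance 63.56 + delivery 322.32 + duty 492.78 = 3506.01
Landed cost = invoice 15307.37 + 3506.01 = 18813.38

Total landed cost: USD 18813.38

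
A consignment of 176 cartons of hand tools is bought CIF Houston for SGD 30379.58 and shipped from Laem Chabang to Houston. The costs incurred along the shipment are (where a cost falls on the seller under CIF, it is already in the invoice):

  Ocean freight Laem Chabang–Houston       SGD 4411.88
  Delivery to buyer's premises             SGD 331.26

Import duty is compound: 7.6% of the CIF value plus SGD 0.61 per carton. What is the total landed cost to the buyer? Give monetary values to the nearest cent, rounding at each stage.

CIF: the seller pays costs through ocean freight and marine insurance to the destination port.
Already in the invoice (seller's account under CIF): freight — exclude.
The CIF price already equals the CIF value: 30379.58
Ad valorem component: 30379.58 × 7.6% = 2308.85
Specific component: 176 × 0.61 = 107.36
Import duty = 2308.85 + 107.36 = 2416.21
Buyer bears: delivery 331.26 + duty 2416.21 = 2747.47
Landed cost = invoice 30379.58 + 2747.47 = 33127.05

Total landed cost: SGD 33127.05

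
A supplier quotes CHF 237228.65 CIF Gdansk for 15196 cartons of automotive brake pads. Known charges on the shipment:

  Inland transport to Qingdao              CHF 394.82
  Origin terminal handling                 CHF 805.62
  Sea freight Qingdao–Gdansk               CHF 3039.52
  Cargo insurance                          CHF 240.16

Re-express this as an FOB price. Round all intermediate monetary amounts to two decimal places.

FOB price: CHF 233948.97

Not relevant to the conversion: origin terminal, inland to port — on the seller under both CIF and FOB; already in the CIF price and stays in the FOB price.
From CIF to FOB, the seller no longer bears: freight, insurance.
FOB price = 237228.65 − 3039.52 − 240.16 = 233948.97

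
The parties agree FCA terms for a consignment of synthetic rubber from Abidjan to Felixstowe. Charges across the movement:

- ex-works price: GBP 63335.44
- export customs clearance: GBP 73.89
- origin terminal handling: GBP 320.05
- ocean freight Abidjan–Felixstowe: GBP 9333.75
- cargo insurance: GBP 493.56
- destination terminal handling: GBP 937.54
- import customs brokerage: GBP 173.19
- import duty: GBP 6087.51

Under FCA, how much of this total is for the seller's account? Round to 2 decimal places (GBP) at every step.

Seller's account: GBP 63409.33

FCA: the seller delivers export-cleared goods to the carrier; the buyer bears costs from that point.
Seller's account: goods 63335.44 + export clearance 73.89 = 63409.33
Buyer's account: origin terminal 320.05 + freight 9333.75 + insurance 493.56 + destination terminal 937.54 + brokerage 173.19 + duty 6087.51 = 17345.60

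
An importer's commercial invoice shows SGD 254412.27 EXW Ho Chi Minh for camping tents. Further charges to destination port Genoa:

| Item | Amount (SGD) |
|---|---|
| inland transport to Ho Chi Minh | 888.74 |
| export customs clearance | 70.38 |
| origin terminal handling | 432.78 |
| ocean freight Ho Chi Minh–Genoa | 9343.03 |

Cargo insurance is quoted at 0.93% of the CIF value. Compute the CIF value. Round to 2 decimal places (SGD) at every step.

CIF value: SGD 267636.22

Let C be the CIF value. C = EXW price + pre-shipment costs + freight + 0.93% × C
C − 0.93% × C = 254412.27 + 888.74 + 70.38 + 432.78 + 9343.03
0.9907 × C = 265147.20
C = 265147.20 / 0.9907 = 267636.22
Insurance premium = 0.93% × 267636.22 = 2489.02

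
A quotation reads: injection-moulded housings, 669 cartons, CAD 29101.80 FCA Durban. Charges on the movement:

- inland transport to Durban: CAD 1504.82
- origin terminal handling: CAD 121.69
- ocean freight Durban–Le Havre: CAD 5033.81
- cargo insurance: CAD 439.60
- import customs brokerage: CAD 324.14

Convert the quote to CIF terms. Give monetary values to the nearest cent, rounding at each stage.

CIF price: CAD 34696.90

Not relevant to the conversion: inland to port — on the seller under both FCA and CIF; already in the FCA price and stays in the CIF price. brokerage — on the buyer under both terms; not part of either seller's price.
From FCA to CIF, the seller additionally bears: origin terminal, freight, insurance.
CIF price = 29101.80 + 121.69 + 5033.81 + 439.60 = 34696.90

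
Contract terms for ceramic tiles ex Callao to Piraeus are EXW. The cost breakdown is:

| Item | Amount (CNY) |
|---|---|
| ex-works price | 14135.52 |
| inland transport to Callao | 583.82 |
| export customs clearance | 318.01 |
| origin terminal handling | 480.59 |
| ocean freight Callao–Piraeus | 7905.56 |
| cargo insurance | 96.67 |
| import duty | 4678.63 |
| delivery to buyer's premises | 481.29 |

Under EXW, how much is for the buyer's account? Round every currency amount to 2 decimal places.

Buyer's account: CNY 14544.57

EXW: the seller makes goods available at their premises; the buyer bears all onward costs.
Seller's account: goods 14135.52 = 14135.52
Buyer's account: inland to port 583.82 + export clearance 318.01 + origin terminal 480.59 + freight 7905.56 + insurance 96.67 + duty 4678.63 + delivery 481.29 = 14544.57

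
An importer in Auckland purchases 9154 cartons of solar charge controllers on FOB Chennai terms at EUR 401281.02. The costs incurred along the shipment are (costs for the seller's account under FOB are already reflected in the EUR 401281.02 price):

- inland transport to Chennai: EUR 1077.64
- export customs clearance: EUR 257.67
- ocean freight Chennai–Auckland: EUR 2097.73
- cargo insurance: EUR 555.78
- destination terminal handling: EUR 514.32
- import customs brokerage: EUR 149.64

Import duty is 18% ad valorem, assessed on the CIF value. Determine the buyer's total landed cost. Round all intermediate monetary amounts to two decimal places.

Total landed cost: EUR 477306.71

FOB: the seller bears costs until goods are on board at the origin port; the buyer bears freight, insurance and all costs thereafter.
Already in the invoice (seller's account under FOB): inland to port, export clearance — exclude.
CIF value = FOB price + freight + insurance = 401281.02 + 2097.73 + 555.78 = 403934.53
Import duty = 403934.53 × 18% = 72708.22
Buyer bears: freight 2097.73 + insurance 555.78 + destination terminal 514.32 + brokerage 149.64 + duty 72708.22 = 76025.69
Landed cost = invoice 401281.02 + 76025.69 = 477306.71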